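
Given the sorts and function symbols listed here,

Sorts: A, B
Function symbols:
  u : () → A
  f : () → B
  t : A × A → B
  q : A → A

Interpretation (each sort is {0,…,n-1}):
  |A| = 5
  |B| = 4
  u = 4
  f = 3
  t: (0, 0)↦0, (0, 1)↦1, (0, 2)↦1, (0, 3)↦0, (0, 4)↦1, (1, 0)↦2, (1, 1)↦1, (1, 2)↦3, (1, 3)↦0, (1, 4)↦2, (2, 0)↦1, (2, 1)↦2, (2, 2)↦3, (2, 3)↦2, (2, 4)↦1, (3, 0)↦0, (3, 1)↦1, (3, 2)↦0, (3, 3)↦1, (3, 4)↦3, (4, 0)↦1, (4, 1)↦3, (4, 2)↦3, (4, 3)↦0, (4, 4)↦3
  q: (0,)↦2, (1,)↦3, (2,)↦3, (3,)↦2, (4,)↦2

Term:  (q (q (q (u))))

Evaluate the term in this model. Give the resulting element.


value = 2

  u = 4
  (q (u)) = q(4,) = 2
  (q (q (u))) = q(2,) = 3
  (q (q (q (u)))) = q(3,) = 2


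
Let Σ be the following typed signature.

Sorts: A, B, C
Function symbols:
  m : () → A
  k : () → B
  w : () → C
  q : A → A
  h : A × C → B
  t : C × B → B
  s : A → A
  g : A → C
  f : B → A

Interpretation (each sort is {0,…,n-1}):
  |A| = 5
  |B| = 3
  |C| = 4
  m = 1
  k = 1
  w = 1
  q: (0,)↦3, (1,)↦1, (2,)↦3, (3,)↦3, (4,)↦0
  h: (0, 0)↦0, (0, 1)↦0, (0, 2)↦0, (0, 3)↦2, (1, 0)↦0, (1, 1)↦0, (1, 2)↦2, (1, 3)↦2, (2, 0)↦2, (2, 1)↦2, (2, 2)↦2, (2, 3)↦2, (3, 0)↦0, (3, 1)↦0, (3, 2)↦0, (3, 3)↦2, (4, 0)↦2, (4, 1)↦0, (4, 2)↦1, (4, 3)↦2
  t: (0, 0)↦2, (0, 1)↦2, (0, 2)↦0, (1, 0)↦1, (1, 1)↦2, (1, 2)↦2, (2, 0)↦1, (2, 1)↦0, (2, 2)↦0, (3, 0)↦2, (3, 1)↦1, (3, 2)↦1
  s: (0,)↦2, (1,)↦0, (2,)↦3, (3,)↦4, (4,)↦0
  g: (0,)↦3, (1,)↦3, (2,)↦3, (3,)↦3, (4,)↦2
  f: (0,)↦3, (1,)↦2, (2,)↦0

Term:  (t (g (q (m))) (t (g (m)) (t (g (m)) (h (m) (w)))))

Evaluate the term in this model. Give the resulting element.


  m = 1
  (q (m)) = q(1,) = 1
  (g (q (m))) = g(1,) = 3
  m = 1
  (g (m)) = g(1,) = 3
  m = 1
  (g (m)) = g(1,) = 3
  m = 1
  w = 1
  (h (m) (w)) = h(1, 1) = 0
  (t (g (m)) (h (m) (w))) = t(3, 0) = 2
  (t (g (m)) (t (g (m)) (h (m) (w)))) = t(3, 2) = 1
  (t (g (q (m))) (t (g (m)) (t (g (m)) (h (m) (w))))) = t(3, 1) = 1

value = 1


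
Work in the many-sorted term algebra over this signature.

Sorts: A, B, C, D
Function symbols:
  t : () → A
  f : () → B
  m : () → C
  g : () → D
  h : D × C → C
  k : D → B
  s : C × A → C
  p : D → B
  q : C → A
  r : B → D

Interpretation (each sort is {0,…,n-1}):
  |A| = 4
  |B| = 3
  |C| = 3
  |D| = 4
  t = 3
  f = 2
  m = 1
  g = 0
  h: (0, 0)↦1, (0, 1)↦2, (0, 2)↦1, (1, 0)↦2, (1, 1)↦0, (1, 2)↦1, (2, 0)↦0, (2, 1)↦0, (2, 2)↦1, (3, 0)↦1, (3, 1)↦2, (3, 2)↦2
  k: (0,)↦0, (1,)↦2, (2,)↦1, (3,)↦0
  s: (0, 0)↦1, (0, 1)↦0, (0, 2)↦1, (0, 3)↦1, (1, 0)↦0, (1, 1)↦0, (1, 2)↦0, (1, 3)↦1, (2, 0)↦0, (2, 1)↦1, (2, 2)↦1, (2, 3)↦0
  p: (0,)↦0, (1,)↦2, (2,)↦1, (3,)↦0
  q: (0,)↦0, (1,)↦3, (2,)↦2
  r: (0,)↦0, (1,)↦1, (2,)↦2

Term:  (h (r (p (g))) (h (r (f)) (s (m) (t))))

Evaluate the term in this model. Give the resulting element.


  g = 0
  (p (g)) = p(0,) = 0
  (r (p (g))) = r(0,) = 0
  f = 2
  (r (f)) = r(2,) = 2
  m = 1
  t = 3
  (s (m) (t)) = s(1, 3) = 1
  (h (r (f)) (s (m) (t))) = h(2, 1) = 0
  (h (r (p (g))) (h (r (f)) (s (m) (t)))) = h(0, 0) = 1

value = 1


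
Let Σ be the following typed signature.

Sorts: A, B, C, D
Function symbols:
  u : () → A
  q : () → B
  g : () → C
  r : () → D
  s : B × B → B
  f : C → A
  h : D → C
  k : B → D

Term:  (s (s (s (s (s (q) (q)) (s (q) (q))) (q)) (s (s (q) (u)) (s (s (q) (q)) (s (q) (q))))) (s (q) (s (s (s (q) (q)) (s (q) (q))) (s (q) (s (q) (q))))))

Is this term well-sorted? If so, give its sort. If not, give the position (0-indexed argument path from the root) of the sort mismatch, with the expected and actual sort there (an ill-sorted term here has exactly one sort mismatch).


ill-sorted at position [0, 1, 0, 1]: expected B, got A

          (q) : B
          (q) : B
        (s (q) (q)) : B
          (q) : B
          (q) : B
        (s (q) (q)) : B
      (s (s (q) (q)) (s (q) (q))) : B
      (q) : B
    (s (s (s (q) (q)) (s (q) (q))) (q)) : B
        (q) : B
        (u) : A
      (s (q) (u)) : ✗ arg 1 at [0, 1, 0, 1] has sort A, expected B
          (q) : B
          (q) : B
        (s (q) (q)) : B
          (q) : B
          (q) : B
        (s (q) (q)) : B
      (s (s (q) (q)) (s (q) (q))) : B
    (q) : B
          (q) : B
          (q) : B
        (s (q) (q)) : B
          (q) : B
          (q) : B
        (s (q) (q)) : B
      (s (s (q) (q)) (s (q) (q))) : B
        (q) : B
          (q) : B
          (q) : B
        (s (q) (q)) : B
      (s (q) (s (q) (q))) : B
    (s (s (s (q) (q)) (s (q) (q))) (s (q) (s (q) (q)))) : B
  (s (q) (s (s (s (q) (q)) (s (q) (q))) (s (q) (s (q) (q))))) : B


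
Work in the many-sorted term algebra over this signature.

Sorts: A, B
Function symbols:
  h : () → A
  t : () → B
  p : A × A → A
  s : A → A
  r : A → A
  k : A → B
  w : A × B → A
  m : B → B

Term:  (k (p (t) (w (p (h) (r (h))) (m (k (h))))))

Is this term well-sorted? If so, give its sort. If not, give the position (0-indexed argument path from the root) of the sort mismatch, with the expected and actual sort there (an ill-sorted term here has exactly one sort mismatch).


ill-sorted at position [0, 0]: expected A, got B

    (t) : B
        (h) : A
          (h) : A
        (r (h)) : A
      (p (h) (r (h))) : A
          (h) : A
        (k (h)) : B
      (m (k (h))) : B
    (w (p (h) (r (h))) (m (k (h)))) : A
  (p (t) (w (p (h) (r (h))) (m (k (h))))) : ✗ arg 0 at [0, 0] has sort B, expected A


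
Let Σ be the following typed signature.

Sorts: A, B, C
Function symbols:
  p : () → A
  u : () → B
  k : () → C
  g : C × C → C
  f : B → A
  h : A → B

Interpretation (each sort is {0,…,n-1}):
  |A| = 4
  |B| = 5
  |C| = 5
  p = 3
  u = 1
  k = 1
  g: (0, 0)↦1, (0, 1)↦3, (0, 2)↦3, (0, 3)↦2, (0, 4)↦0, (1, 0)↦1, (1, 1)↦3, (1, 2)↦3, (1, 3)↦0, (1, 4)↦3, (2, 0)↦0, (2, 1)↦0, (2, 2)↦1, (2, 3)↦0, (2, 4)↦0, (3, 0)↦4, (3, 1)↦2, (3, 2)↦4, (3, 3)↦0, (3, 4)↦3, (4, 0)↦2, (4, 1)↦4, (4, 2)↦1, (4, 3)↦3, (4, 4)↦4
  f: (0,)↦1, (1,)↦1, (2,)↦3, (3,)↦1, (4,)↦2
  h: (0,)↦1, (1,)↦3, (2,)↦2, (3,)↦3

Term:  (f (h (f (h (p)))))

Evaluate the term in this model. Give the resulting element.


  p = 3
  (h (p)) = h(3,) = 3
  (f (h (p))) = f(3,) = 1
  (h (f (h (p)))) = h(1,) = 3
  (f (h (f (h (p))))) = f(3,) = 1

value = 1


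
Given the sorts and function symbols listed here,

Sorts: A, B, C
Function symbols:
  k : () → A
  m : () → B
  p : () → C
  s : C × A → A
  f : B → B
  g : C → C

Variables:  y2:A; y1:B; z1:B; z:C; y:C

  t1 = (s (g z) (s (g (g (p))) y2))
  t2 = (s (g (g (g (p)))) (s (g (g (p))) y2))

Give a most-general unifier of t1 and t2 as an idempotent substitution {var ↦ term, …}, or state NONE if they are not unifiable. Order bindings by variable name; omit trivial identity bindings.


{z ↦ (g (g (p)))}


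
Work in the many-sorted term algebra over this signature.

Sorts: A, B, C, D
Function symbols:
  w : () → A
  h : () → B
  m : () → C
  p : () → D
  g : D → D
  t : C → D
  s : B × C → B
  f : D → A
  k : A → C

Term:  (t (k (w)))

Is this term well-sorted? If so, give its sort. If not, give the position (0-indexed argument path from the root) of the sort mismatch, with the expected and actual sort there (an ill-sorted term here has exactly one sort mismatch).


    (w) : A
  (k (w)) : C
(t (k (w))) : D

well-sorted; sort = D


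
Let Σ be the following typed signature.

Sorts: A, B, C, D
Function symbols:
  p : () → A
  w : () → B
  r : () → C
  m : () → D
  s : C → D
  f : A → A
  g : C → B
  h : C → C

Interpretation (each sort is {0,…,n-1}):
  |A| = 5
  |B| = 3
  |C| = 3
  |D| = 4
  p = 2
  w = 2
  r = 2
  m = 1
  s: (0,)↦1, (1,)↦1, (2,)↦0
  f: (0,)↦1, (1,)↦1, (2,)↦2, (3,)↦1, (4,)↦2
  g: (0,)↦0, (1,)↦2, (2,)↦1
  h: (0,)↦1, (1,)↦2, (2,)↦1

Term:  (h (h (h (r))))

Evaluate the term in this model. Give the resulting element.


value = 1

  r = 2
  (h (r)) = h(2,) = 1
  (h (h (r))) = h(1,) = 2
  (h (h (h (r)))) = h(2,) = 1


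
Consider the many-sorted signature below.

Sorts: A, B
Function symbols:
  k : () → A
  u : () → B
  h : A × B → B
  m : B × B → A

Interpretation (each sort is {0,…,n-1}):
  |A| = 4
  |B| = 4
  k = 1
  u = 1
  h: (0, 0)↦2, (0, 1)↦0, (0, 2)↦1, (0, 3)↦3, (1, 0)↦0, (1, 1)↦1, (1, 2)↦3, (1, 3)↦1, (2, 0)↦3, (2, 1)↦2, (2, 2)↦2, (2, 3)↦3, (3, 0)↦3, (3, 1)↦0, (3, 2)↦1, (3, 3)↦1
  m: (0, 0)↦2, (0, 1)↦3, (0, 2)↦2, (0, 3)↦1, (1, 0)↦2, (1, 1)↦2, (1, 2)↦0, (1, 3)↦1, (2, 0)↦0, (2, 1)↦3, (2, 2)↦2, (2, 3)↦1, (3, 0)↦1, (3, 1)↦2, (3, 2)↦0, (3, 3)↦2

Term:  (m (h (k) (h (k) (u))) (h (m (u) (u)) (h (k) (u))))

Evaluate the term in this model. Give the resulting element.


value = 0

  k = 1
  k = 1
  u = 1
  (h (k) (u)) = h(1, 1) = 1
  (h (k) (h (k) (u))) = h(1, 1) = 1
  u = 1
  u = 1
  (m (u) (u)) = m(1, 1) = 2
  k = 1
  u = 1
  (h (k) (u)) = h(1, 1) = 1
  (h (m (u) (u)) (h (k) (u))) = h(2, 1) = 2
  (m (h (k) (h (k) (u))) (h (m (u) (u)) (h (k) (u)))) = m(1, 2) = 0


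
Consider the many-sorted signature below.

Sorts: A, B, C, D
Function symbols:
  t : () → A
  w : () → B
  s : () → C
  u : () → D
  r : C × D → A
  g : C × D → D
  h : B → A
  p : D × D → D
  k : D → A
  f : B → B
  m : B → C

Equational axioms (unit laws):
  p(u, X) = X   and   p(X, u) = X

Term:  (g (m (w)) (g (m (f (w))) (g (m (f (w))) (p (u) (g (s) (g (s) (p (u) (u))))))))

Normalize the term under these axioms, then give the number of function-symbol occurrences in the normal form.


size = 16

1. (g (m (w)) (g (m (f (w))) (g (m (f (w))) (p (u) (g (s) (g (s) (p (u) (u))))))))  →  (g (m (w)) (g (m (f (w))) (g (m (f (w))) (g (s) (g (s) (p (u) (u)))))))
2. (g (m (w)) (g (m (f (w))) (g (m (f (w))) (g (s) (g (s) (p (u) (u)))))))  →  (g (m (w)) (g (m (f (w))) (g (m (f (w))) (g (s) (g (s) (u))))))
normal form: (g (m (w)) (g (m (f (w))) (g (m (f (w))) (g (s) (g (s) (u))))))


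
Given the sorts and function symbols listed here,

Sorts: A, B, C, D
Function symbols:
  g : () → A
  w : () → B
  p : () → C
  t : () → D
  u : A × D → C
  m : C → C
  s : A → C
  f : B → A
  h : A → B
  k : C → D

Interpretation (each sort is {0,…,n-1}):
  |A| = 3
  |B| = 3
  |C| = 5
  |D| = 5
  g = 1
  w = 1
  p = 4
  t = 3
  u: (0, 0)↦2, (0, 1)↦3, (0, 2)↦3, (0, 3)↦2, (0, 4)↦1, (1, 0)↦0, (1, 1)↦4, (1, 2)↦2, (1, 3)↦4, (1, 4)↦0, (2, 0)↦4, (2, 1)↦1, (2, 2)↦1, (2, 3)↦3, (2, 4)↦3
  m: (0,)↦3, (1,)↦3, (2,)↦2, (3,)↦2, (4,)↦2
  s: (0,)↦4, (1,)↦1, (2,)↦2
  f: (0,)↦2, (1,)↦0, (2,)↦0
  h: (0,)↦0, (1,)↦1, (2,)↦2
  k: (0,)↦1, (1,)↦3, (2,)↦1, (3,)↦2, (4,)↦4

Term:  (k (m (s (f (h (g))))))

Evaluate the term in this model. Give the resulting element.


value = 1

  g = 1
  (h (g)) = h(1,) = 1
  (f (h (g))) = f(1,) = 0
  (s (f (h (g)))) = s(0,) = 4
  (m (s (f (h (g))))) = m(4,) = 2
  (k (m (s (f (h (g)))))) = k(2,) = 1


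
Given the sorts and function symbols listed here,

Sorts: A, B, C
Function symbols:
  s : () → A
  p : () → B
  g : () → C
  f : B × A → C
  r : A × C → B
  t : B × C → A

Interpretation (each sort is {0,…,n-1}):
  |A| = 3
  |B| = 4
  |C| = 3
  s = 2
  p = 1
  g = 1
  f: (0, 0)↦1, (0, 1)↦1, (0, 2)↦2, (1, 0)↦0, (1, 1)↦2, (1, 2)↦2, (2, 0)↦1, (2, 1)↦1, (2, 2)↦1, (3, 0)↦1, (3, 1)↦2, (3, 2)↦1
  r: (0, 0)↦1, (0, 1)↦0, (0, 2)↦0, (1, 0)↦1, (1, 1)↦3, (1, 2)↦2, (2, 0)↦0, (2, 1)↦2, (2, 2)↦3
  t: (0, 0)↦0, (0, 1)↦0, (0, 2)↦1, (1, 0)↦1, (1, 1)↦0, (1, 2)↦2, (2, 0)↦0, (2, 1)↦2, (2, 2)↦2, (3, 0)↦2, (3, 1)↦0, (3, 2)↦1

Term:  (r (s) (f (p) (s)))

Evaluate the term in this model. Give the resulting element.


value = 3

  s = 2
  p = 1
  s = 2
  (f (p) (s)) = f(1, 2) = 2
  (r (s) (f (p) (s))) = r(2, 2) = 3


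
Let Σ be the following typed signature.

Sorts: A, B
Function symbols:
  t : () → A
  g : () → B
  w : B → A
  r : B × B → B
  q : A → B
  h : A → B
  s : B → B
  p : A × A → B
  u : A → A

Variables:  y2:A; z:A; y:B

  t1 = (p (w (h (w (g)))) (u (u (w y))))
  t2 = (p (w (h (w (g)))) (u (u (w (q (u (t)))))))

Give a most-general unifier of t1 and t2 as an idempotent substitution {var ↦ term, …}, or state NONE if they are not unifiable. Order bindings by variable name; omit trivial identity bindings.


{y ↦ (q (u (t)))}


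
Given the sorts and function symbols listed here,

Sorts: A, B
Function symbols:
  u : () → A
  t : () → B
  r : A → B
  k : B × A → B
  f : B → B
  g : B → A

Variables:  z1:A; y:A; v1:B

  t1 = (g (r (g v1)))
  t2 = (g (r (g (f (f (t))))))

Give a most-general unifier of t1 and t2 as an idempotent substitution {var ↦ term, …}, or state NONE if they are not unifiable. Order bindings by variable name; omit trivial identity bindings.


{v1 ↦ (f (f (t)))}


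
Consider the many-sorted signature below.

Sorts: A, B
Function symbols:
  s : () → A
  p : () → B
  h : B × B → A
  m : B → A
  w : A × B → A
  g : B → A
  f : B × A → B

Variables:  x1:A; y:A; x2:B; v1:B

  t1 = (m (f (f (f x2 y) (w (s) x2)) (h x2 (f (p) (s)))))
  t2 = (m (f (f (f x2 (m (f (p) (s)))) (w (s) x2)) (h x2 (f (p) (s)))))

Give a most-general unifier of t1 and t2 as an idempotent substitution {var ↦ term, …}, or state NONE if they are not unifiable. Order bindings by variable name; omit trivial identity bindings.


{y ↦ (m (f (p) (s)))}


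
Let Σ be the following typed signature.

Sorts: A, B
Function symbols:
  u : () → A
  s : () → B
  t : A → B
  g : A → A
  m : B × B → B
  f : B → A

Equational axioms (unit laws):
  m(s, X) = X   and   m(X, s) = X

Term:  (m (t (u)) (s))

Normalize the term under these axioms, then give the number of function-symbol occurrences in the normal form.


size = 2

1. (m (t (u)) (s))  →  (t (u))
normal form: (t (u))


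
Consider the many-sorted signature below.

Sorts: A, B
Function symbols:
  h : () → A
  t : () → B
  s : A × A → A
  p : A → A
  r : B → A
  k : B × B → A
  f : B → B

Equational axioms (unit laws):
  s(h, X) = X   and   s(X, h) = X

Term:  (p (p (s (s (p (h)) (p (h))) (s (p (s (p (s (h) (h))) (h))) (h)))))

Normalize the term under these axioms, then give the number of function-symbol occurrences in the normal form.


1. (p (p (s (s (p (h)) (p (h))) (s (p (s (p (s (h) (h))) (h))) (h)))))  →  (p (p (s (s (p (h)) (p (h))) (p (s (p (s (h) (h))) (h))))))
2. (p (p (s (s (p (h)) (p (h))) (p (s (p (s (h) (h))) (h))))))  →  (p (p (s (s (p (h)) (p (h))) (p (p (s (h) (h)))))))
3. (p (p (s (s (p (h)) (p (h))) (p (p (s (h) (h)))))))  →  (p (p (s (s (p (h)) (p (h))) (p (p (h))))))
normal form: (p (p (s (s (p (h)) (p (h))) (p (p (h))))))

size = 11


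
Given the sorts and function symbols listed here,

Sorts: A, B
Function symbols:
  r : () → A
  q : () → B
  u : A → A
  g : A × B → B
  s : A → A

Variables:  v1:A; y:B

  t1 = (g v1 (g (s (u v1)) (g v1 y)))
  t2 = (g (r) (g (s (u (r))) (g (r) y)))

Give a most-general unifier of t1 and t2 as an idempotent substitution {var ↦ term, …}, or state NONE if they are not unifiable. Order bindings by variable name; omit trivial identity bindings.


{v1 ↦ (r)}


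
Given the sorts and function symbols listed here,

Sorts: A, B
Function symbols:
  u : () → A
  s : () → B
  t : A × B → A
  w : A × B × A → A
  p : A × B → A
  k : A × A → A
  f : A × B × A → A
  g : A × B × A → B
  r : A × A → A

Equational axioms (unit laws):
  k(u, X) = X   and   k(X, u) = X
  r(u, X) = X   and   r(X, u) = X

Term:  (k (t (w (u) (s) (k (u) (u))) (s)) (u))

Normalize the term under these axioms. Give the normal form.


normal form = (t (w (u) (s) (u)) (s))

1. (k (t (w (u) (s) (k (u) (u))) (s)) (u))  →  (t (w (u) (s) (k (u) (u))) (s))
2. (t (w (u) (s) (k (u) (u))) (s))  →  (t (w (u) (s) (u)) (s))


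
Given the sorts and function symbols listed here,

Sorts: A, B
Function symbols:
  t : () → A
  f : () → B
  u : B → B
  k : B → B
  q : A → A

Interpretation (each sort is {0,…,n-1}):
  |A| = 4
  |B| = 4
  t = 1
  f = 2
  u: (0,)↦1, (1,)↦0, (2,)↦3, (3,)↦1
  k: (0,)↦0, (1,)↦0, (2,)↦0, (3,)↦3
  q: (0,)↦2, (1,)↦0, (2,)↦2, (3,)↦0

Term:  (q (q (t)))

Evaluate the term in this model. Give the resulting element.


value = 2

  t = 1
  (q (t)) = q(1,) = 0
  (q (q (t))) = q(0,) = 2


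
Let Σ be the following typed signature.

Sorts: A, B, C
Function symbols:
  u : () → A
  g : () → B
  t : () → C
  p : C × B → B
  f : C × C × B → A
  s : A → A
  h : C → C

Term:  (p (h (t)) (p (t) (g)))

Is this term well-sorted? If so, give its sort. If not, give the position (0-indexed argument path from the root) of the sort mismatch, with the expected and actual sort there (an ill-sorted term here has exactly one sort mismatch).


    (t) : C
  (h (t)) : C
    (t) : C
    (g) : B
  (p (t) (g)) : B
(p (h (t)) (p (t) (g))) : B

well-sorted; sort = B


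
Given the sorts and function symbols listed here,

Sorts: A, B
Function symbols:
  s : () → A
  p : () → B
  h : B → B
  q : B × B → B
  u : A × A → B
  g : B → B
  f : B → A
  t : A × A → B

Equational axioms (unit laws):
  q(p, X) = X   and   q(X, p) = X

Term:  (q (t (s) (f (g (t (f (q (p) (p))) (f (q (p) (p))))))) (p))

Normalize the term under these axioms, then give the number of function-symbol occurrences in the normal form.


1. (q (t (s) (f (g (t (f (q (p) (p))) (f (q (p) (p))))))) (p))  →  (t (s) (f (g (t (f (q (p) (p))) (f (q (p) (p)))))))
2. (t (s) (f (g (t (f (q (p) (p))) (f (q (p) (p)))))))  →  (t (s) (f (g (t (f (p)) (f (q (p) (p)))))))
3. (t (s) (f (g (t (f (p)) (f (q (p) (p)))))))  →  (t (s) (f (g (t (f (p)) (f (p))))))
normal form: (t (s) (f (g (t (f (p)) (f (p))))))

size = 9


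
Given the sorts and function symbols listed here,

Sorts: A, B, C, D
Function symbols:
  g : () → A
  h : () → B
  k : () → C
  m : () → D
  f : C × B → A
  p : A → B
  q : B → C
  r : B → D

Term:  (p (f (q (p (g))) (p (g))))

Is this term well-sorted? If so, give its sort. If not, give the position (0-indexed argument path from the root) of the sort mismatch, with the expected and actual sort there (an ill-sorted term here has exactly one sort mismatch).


well-sorted; sort = B

        (g) : A
      (p (g)) : B
    (q (p (g))) : C
      (g) : A
    (p (g)) : B
  (f (q (p (g))) (p (g))) : A
(p (f (q (p (g))) (p (g)))) : B


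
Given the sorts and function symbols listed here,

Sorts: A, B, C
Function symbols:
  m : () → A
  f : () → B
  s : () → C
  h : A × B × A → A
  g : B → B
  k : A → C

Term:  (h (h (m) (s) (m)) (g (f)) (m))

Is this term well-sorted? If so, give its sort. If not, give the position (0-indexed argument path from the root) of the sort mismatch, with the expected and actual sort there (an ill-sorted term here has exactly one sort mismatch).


ill-sorted at position [0, 1]: expected B, got C

    (m) : A
    (s) : C
    (m) : A
  (h (m) (s) (m)) : ✗ arg 1 at [0, 1] has sort C, expected B
    (f) : B
  (g (f)) : B
  (m) : A


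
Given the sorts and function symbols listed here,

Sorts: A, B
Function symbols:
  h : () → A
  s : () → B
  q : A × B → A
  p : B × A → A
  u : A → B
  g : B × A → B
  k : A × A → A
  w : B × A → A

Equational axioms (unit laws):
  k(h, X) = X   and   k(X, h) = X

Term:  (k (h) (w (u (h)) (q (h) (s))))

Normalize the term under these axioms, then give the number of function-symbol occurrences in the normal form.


1. (k (h) (w (u (h)) (q (h) (s))))  →  (w (u (h)) (q (h) (s)))
normal form: (w (u (h)) (q (h) (s)))

size = 6


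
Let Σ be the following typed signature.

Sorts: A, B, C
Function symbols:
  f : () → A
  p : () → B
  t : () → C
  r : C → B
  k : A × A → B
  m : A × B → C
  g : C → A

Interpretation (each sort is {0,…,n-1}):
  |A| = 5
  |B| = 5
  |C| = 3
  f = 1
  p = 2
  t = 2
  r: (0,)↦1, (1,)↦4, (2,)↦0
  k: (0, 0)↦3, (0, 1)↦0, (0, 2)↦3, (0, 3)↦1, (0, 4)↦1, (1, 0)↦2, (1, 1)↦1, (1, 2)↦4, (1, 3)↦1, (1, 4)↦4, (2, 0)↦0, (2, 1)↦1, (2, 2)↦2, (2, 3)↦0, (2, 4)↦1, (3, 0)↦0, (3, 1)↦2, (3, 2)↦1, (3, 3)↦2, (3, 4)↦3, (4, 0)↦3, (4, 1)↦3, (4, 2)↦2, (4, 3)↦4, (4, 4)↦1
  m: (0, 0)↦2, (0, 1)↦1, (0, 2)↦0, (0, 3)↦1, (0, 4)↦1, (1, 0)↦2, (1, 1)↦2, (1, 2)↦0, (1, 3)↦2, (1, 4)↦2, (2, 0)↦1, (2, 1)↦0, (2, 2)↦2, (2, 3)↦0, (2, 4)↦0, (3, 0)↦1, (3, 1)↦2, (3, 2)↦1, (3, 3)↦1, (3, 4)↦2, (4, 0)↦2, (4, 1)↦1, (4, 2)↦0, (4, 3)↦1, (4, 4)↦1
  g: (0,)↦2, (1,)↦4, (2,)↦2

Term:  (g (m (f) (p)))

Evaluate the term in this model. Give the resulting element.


  f = 1
  p = 2
  (m (f) (p)) = m(1, 2) = 0
  (g (m (f) (p))) = g(0,) = 2

value = 2


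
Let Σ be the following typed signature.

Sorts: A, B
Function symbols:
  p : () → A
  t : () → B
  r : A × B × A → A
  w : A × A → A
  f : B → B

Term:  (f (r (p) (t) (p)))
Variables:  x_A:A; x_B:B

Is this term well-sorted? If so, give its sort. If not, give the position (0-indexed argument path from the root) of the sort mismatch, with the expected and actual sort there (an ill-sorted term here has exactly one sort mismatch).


ill-sorted at position [0]: expected B, got A

    (p) : A
    (t) : B
    (p) : A
  (r (p) (t) (p)) : A
(f (r (p) (t) (p))) : ✗ arg 0 at [0] has sort A, expected B


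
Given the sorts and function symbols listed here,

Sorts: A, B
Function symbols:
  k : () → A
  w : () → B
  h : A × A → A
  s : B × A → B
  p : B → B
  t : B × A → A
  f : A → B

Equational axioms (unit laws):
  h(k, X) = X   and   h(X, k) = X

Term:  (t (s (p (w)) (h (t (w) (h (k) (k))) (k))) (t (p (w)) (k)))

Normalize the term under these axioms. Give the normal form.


1. (t (s (p (w)) (h (t (w) (h (k) (k))) (k))) (t (p (w)) (k)))  →  (t (s (p (w)) (t (w) (h (k) (k)))) (t (p (w)) (k)))
2. (t (s (p (w)) (t (w) (h (k) (k)))) (t (p (w)) (k)))  →  (t (s (p (w)) (t (w) (k))) (t (p (w)) (k)))

normal form = (t (s (p (w)) (t (w) (k))) (t (p (w)) (k)))


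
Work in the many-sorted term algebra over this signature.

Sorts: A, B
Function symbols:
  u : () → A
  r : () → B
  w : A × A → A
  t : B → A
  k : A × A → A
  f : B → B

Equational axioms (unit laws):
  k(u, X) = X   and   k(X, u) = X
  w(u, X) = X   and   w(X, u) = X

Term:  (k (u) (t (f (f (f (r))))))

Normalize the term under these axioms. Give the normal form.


1. (k (u) (t (f (f (f (r))))))  →  (t (f (f (f (r)))))

normal form = (t (f (f (f (r)))))


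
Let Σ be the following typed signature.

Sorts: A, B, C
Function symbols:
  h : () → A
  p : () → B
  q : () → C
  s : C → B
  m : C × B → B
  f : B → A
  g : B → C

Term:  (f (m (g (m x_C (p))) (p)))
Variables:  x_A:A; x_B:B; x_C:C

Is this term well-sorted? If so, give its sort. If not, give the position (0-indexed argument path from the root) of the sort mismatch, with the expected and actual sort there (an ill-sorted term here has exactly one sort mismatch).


well-sorted; sort = A

        x_C : C
        (p) : B
      (m x_C (p)) : B
    (g (m x_C (p))) : C
    (p) : B
  (m (g (m x_C (p))) (p)) : B
(f (m (g (m x_C (p))) (p))) : A


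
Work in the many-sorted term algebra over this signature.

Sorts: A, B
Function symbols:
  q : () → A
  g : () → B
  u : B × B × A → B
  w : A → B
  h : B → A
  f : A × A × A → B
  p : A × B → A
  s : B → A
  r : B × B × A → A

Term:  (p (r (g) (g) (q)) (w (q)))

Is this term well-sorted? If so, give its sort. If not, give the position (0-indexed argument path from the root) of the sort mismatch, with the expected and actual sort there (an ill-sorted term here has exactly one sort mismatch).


    (g) : B
    (g) : B
    (q) : A
  (r (g) (g) (q)) : A
    (q) : A
  (w (q)) : B
(p (r (g) (g) (q)) (w (q))) : A

well-sorted; sort = A


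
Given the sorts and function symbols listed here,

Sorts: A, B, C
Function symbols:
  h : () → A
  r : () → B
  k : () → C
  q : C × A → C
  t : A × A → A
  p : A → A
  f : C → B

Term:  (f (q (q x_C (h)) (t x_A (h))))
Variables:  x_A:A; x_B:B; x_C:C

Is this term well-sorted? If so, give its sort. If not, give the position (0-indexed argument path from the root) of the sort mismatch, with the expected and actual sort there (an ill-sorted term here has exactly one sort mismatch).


well-sorted; sort = B

      x_C : C
      (h) : A
    (q x_C (h)) : C
      x_A : A
      (h) : A
    (t x_A (h)) : A
  (q (q x_C (h)) (t x_A (h))) : C
(f (q (q x_C (h)) (t x_A (h)))) : B


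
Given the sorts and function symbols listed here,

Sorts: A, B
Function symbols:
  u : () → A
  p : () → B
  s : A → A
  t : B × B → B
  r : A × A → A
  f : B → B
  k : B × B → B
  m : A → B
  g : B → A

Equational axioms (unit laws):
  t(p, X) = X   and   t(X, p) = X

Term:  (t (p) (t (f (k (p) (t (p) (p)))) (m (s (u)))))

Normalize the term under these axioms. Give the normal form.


1. (t (p) (t (f (k (p) (t (p) (p)))) (m (s (u)))))  →  (t (f (k (p) (t (p) (p)))) (m (s (u))))
2. (t (f (k (p) (t (p) (p)))) (m (s (u))))  →  (t (f (k (p) (p))) (m (s (u))))

normal form = (t (f (k (p) (p))) (m (s (u))))


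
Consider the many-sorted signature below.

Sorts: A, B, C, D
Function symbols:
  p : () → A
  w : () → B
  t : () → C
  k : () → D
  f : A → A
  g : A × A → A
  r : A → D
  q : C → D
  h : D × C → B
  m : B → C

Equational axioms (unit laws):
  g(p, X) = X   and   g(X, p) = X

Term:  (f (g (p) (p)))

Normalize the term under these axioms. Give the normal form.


1. (f (g (p) (p)))  →  (f (p))

normal form = (f (p))


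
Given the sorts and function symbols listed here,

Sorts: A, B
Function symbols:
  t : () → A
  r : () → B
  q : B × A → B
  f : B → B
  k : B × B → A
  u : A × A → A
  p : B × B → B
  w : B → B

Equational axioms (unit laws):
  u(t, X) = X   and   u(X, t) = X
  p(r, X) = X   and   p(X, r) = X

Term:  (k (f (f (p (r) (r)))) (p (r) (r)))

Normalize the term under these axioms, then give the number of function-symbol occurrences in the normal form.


1. (k (f (f (p (r) (r)))) (p (r) (r)))  →  (k (f (f (r))) (p (r) (r)))
2. (k (f (f (r))) (p (r) (r)))  →  (k (f (f (r))) (r))
normal form: (k (f (f (r))) (r))

size = 5


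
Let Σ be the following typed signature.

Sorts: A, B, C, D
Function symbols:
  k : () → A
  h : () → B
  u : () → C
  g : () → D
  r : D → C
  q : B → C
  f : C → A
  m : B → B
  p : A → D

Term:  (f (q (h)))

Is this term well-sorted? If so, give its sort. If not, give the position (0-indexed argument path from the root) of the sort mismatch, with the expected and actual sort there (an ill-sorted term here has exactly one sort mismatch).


well-sorted; sort = A

    (h) : B
  (q (h)) : C
(f (q (h))) : A


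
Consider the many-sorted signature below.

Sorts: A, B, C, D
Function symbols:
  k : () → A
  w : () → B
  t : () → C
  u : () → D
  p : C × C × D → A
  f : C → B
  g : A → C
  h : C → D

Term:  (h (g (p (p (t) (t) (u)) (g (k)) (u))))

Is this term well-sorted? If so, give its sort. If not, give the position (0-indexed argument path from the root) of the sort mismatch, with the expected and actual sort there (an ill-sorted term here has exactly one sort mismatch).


ill-sorted at position [0, 0, 0]: expected C, got A

        (t) : C
        (t) : C
        (u) : D
      (p (t) (t) (u)) : A
        (k) : A
      (g (k)) : C
      (u) : D
    (p (p (t) (t) (u)) (g (k)) (u)) : ✗ arg 0 at [0, 0, 0] has sort A, expected C


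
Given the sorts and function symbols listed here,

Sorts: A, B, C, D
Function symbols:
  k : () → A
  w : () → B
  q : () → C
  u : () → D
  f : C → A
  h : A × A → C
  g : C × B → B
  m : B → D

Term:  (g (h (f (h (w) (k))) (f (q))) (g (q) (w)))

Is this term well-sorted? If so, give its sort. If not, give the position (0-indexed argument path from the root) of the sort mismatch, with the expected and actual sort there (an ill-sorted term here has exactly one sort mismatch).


        (w) : B
        (k) : A
      (h (w) (k)) : ✗ arg 0 at [0, 0, 0, 0] has sort B, expected A
      (q) : C
    (f (q)) : A
    (q) : C
    (w) : B
  (g (q) (w)) : B

ill-sorted at position [0, 0, 0, 0]: expected A, got B


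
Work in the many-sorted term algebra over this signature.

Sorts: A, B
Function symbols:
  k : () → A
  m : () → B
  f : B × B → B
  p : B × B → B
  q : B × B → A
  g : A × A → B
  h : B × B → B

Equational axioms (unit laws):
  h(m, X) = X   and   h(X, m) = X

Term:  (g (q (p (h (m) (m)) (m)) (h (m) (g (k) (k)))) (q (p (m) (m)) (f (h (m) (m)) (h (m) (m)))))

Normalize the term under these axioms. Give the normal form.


1. (g (q (p (h (m) (m)) (m)) (h (m) (g (k) (k)))) (q (p (m) (m)) (f (h (m) (m)) (h (m) (m)))))  →  (g (q (p (m) (m)) (h (m) (g (k) (k)))) (q (p (m) (m)) (f (h (m) (m)) (h (m) (m)))))
2. (g (q (p (m) (m)) (h (m) (g (k) (k)))) (q (p (m) (m)) (f (h (m) (m)) (h (m) (m)))))  →  (g (q (p (m) (m)) (g (k) (k))) (q (p (m) (m)) (f (h (m) (m)) (h (m) (m)))))
3. (g (q (p (m) (m)) (g (k) (k))) (q (p (m) (m)) (f (h (m) (m)) (h (m) (m)))))  →  (g (q (p (m) (m)) (g (k) (k))) (q (p (m) (m)) (f (m) (h (m) (m)))))
4. (g (q (p (m) (m)) (g (k) (k))) (q (p (m) (m)) (f (m) (h (m) (m)))))  →  (g (q (p (m) (m)) (g (k) (k))) (q (p (m) (m)) (f (m) (m))))

normal form = (g (q (p (m) (m)) (g (k) (k))) (q (p (m) (m)) (f (m) (m))))


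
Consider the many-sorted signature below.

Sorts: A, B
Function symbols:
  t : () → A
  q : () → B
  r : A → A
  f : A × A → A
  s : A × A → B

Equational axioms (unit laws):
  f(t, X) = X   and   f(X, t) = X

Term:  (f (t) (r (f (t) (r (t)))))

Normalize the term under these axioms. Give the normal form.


1. (f (t) (r (f (t) (r (t)))))  →  (r (f (t) (r (t))))
2. (r (f (t) (r (t))))  →  (r (r (t)))

normal form = (r (r (t)))


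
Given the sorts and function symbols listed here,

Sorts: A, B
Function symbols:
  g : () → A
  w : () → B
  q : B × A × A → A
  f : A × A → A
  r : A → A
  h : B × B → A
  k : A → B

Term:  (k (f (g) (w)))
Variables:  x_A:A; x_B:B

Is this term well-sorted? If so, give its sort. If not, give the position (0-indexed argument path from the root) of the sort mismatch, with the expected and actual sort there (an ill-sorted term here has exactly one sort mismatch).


ill-sorted at position [0, 1]: expected A, got B

    (g) : A
    (w) : B
  (f (g) (w)) : ✗ arg 1 at [0, 1] has sort B, expected A


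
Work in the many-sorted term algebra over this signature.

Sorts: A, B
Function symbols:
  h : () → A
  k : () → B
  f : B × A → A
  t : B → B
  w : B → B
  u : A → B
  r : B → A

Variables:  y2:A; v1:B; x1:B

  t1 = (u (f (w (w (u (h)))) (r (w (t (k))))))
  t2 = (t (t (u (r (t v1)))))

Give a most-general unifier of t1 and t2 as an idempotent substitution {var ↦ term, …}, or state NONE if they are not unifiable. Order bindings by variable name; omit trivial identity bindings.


NONE (not unifiable)

head clash or occurs-check failure — not unifiable


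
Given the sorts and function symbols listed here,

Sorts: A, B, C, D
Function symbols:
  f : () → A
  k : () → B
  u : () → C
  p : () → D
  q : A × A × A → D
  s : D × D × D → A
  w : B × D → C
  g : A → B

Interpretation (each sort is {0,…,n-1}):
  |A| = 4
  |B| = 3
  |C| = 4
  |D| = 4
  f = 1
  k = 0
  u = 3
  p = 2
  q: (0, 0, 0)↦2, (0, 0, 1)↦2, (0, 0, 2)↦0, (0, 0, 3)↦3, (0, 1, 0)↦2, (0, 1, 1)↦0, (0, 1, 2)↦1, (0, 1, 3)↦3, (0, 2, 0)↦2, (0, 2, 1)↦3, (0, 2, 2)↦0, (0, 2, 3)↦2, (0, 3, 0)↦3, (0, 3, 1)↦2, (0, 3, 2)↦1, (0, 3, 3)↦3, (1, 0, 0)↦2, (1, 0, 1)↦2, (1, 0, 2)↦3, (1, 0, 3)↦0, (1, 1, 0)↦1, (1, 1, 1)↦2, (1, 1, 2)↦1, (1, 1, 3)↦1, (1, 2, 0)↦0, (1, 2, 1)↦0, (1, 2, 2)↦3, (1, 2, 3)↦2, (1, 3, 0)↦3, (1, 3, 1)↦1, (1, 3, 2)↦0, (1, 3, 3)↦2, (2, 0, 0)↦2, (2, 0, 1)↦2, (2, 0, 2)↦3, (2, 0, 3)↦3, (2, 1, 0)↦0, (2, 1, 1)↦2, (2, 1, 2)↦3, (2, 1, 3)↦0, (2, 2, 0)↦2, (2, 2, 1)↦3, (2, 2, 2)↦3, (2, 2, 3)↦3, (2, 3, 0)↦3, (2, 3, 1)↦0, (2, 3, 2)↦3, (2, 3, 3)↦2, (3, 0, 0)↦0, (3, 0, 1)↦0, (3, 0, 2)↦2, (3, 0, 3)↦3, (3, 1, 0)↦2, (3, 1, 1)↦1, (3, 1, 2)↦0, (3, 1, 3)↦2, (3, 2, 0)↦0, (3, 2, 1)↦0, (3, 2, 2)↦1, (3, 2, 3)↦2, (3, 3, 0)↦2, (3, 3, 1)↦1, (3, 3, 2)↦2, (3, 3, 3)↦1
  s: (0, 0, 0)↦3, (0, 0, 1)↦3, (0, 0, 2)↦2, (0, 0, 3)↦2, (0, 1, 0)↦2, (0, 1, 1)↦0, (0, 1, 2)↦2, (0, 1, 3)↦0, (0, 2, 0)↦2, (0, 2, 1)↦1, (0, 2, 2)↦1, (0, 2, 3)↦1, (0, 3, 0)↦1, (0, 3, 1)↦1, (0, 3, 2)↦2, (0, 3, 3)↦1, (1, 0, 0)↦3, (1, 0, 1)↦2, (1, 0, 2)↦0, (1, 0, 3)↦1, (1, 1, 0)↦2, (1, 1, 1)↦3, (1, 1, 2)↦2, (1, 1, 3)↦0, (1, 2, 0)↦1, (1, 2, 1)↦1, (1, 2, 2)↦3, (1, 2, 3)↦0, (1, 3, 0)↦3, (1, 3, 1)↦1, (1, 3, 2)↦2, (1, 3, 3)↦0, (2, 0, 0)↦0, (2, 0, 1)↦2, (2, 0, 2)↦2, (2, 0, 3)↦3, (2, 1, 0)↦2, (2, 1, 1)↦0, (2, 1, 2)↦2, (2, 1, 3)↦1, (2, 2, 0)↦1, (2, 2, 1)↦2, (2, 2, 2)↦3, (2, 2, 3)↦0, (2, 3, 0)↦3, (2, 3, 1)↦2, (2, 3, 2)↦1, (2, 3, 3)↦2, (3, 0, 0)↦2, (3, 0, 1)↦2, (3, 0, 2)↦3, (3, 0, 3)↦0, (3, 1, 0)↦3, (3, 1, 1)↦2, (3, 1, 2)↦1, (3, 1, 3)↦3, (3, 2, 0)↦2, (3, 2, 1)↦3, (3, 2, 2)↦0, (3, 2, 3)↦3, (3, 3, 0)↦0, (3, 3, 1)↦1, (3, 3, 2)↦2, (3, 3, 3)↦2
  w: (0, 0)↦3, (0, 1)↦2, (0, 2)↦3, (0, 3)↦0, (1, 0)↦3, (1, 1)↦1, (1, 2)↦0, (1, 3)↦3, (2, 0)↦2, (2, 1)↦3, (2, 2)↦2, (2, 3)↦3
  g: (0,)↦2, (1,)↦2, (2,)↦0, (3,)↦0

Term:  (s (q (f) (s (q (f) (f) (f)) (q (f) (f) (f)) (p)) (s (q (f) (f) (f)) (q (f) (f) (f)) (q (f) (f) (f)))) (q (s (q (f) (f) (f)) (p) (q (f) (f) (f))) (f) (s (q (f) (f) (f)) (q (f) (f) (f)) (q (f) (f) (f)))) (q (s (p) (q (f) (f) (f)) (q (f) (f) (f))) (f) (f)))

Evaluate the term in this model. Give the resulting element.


value = 2

  f = 1
  f = 1
  f = 1
  f = 1
  (q (f) (f) (f)) = q(1, 1, 1) = 2
  f = 1
  f = 1
  f = 1
  (q (f) (f) (f)) = q(1, 1, 1) = 2
  p = 2
  (s (q (f) (f) (f)) (q (f) (f) (f)) (p)) = s(2, 2, 2) = 3
  f = 1
  f = 1
  f = 1
  (q (f) (f) (f)) = q(1, 1, 1) = 2
  f = 1
  f = 1
  f = 1
  (q (f) (f) (f)) = q(1, 1, 1) = 2
  f = 1
  f = 1
  f = 1
  (q (f) (f) (f)) = q(1, 1, 1) = 2
  (s (q (f) (f) (f)) (q (f) (f) (f)) (q (f) (f) (f))) = s(2, 2, 2) = 3
  (q (f) (s (q (f) (f) (f)) (q (f) (f) (f)) (p)) (s (q (f) (f) (f)) (q (f) (f) (f)) (q (f) (f) (f)))) = q(1, 3, 3) = 2
  f = 1
  f = 1
  f = 1
  (q (f) (f) (f)) = q(1, 1, 1) = 2
  p = 2
  f = 1
  f = 1
  f = 1
  (q (f) (f) (f)) = q(1, 1, 1) = 2
  (s (q (f) (f) (f)) (p) (q (f) (f) (f))) = s(2, 2, 2) = 3
  f = 1
  f = 1
  f = 1
  f = 1
  (q (f) (f) (f)) = q(1, 1, 1) = 2
  f = 1
  f = 1
  f = 1
  (q (f) (f) (f)) = q(1, 1, 1) = 2
  f = 1
  f = 1
  f = 1
  (q (f) (f) (f)) = q(1, 1, 1) = 2
  (s (q (f) (f) (f)) (q (f) (f) (f)) (q (f) (f) (f))) = s(2, 2, 2) = 3
  (q (s (q (f) (f) (f)) (p) (q (f) (f) (f))) (f) (s (q (f) (f) (f)) (q (f) (f) (f)) (q (f) (f) (f)))) = q(3, 1, 3) = 2
  p = 2
  f = 1
  f = 1
  f = 1
  (q (f) (f) (f)) = q(1, 1, 1) = 2
  f = 1
  f = 1
  f = 1
  (q (f) (f) (f)) = q(1, 1, 1) = 2
  (s (p) (q (f) (f) (f)) (q (f) (f) (f))) = s(2, 2, 2) = 3
  f = 1
  f = 1
  (q (s (p) (q (f) (f) (f)) (q (f) (f) (f))) (f) (f)) = q(3, 1, 1) = 1
  (s (q (f) (s (q (f) (f) (f)) (q (f) (f) (f)) (p)) (s (q (f) (f) (f)) (q (f) (f) (f)) (q (f) (f) (f)))) (q (s (q (f) (f) (f)) (p) (q (f) (f) (f))) (f) (s (q (f) (f) (f)) (q (f) (f) (f)) (q (f) (f) (f)))) (q (s (p) (q (f) (f) (f)) (q (f) (f) (f))) (f) (f))) = s(2, 2, 1) = 2


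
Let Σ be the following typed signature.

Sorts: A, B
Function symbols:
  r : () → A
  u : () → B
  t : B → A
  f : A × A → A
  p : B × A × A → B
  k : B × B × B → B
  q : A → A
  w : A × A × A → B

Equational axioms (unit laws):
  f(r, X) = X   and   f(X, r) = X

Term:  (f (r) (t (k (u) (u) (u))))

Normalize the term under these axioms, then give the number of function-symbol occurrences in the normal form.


1. (f (r) (t (k (u) (u) (u))))  →  (t (k (u) (u) (u)))
normal form: (t (k (u) (u) (u)))

size = 5


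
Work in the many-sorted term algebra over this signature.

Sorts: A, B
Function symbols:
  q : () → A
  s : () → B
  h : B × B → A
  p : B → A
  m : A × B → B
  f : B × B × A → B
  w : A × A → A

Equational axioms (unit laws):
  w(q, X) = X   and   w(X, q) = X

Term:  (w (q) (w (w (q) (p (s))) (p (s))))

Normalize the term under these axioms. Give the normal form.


normal form = (w (p (s)) (p (s)))

1. (w (q) (w (w (q) (p (s))) (p (s))))  →  (w (w (q) (p (s))) (p (s)))
2. (w (w (q) (p (s))) (p (s)))  →  (w (p (s)) (p (s)))


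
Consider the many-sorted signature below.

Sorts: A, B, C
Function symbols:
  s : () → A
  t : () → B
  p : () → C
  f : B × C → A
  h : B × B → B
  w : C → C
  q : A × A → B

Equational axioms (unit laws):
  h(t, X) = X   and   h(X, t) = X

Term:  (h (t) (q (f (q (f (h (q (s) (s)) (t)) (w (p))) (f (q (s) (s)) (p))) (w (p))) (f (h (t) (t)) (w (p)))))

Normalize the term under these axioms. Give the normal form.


normal form = (q (f (q (f (q (s) (s)) (w (p))) (f (q (s) (s)) (p))) (w (p))) (f (t) (w (p))))

1. (h (t) (q (f (q (f (h (q (s) (s)) (t)) (w (p))) (f (q (s) (s)) (p))) (w (p))) (f (h (t) (t)) (w (p)))))  →  (q (f (q (f (h (q (s) (s)) (t)) (w (p))) (f (q (s) (s)) (p))) (w (p))) (f (h (t) (t)) (w (p))))
2. (q (f (q (f (h (q (s) (s)) (t)) (w (p))) (f (q (s) (s)) (p))) (w (p))) (f (h (t) (t)) (w (p))))  →  (q (f (q (f (q (s) (s)) (w (p))) (f (q (s) (s)) (p))) (w (p))) (f (h (t) (t)) (w (p))))
3. (q (f (q (f (q (s) (s)) (w (p))) (f (q (s) (s)) (p))) (w (p))) (f (h (t) (t)) (w (p))))  →  (q (f (q (f (q (s) (s)) (w (p))) (f (q (s) (s)) (p))) (w (p))) (f (t) (w (p))))


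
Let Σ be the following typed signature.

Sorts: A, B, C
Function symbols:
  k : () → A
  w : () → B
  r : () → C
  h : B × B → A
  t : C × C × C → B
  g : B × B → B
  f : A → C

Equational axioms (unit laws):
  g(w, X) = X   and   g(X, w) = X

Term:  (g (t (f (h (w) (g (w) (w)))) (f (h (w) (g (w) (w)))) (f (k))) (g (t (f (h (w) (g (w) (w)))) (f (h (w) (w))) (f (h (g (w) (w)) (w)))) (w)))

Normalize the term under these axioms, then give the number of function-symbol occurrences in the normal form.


size = 25

1. (g (t (f (h (w) (g (w) (w)))) (f (h (w) (g (w) (w)))) (f (k))) (g (t (f (h (w) (g (w) (w)))) (f (h (w) (w))) (f (h (g (w) (w)) (w)))) (w)))  →  (g (t (f (h (w) (w))) (f (h (w) (g (w) (w)))) (f (k))) (g (t (f (h (w) (g (w) (w)))) (f (h (w) (w))) (f (h (g (w) (w)) (w)))) (w)))
2. (g (t (f (h (w) (w))) (f (h (w) (g (w) (w)))) (f (k))) (g (t (f (h (w) (g (w) (w)))) (f (h (w) (w))) (f (h (g (w) (w)) (w)))) (w)))  →  (g (t (f (h (w) (w))) (f (h (w) (w))) (f (k))) (g (t (f (h (w) (g (w) (w)))) (f (h (w) (w))) (f (h (g (w) (w)) (w)))) (w)))
3. (g (t (f (h (w) (w))) (f (h (w) (w))) (f (k))) (g (t (f (h (w) (g (w) (w)))) (f (h (w) (w))) (f (h (g (w) (w)) (w)))) (w)))  →  (g (t (f (h (w) (w))) (f (h (w) (w))) (f (k))) (t (f (h (w) (g (w) (w)))) (f (h (w) (w))) (f (h (g (w) (w)) (w)))))
4. (g (t (f (h (w) (w))) (f (h (w) (w))) (f (k))) (t (f (h (w) (g (w) (w)))) (f (h (w) (w))) (f (h (g (w) (w)) (w)))))  →  (g (t (f (h (w) (w))) (f (h (w) (w))) (f (k))) (t (f (h (w) (w))) (f (h (w) (w))) (f (h (g (w) (w)) (w)))))
5. (g (t (f (h (w) (w))) (f (h (w) (w))) (f (k))) (t (f (h (w) (w))) (f (h (w) (w))) (f (h (g (w) (w)) (w)))))  →  (g (t (f (h (w) (w))) (f (h (w) (w))) (f (k))) (t (f (h (w) (w))) (f (h (w) (w))) (f (h (w) (w)))))
normal form: (g (t (f (h (w) (w))) (f (h (w) (w))) (f (k))) (t (f (h (w) (w))) (f (h (w) (w))) (f (h (w) (w)))))


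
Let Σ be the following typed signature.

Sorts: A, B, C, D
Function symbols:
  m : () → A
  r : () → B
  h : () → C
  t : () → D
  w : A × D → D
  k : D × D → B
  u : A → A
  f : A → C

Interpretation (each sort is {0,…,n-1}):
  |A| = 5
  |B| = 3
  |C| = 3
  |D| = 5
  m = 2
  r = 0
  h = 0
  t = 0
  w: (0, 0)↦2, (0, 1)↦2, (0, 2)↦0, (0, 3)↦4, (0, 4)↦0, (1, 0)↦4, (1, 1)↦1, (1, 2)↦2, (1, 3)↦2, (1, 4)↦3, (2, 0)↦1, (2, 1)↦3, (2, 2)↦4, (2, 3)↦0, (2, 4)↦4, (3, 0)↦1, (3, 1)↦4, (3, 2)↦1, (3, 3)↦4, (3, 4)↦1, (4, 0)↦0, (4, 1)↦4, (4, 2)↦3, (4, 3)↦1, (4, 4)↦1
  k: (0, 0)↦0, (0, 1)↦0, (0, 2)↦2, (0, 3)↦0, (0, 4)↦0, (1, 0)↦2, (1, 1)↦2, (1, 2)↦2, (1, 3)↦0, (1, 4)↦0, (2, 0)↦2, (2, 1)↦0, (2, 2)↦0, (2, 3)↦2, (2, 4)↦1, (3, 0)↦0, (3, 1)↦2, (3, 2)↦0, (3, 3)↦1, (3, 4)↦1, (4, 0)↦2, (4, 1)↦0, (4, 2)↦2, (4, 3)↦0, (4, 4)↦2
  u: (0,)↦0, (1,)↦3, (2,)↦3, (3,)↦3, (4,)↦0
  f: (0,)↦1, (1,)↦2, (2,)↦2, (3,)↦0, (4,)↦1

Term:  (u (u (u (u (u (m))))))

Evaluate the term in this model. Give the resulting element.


  m = 2
  (u (m)) = u(2,) = 3
  (u (u (m))) = u(3,) = 3
  (u (u (u (m)))) = u(3,) = 3
  (u (u (u (u (m))))) = u(3,) = 3
  (u (u (u (u (u (m)))))) = u(3,) = 3

value = 3
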